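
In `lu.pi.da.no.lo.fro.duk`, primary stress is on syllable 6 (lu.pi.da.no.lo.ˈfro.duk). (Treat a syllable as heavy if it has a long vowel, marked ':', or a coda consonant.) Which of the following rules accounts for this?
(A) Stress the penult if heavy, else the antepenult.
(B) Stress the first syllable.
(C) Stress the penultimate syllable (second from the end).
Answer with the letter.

Rule A → syllable 5 (observed: 6).
Rule B → syllable 1 (observed: 6).
Rule C → syllable 6 ✓.

C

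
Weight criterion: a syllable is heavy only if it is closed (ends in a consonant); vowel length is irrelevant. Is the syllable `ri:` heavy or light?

`ri:`: long vowel, open (no coda). Open (no coda) → light.

light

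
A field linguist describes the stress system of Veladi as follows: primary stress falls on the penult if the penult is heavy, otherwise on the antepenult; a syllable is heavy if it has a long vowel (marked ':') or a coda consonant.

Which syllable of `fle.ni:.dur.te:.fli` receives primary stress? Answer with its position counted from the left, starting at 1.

4

Weights: 3 dur H, 4 te: H, 5 fli L.
The penult (syllable 4, te:) is heavy, so it takes stress.
Primary stress: syllable 4 → fle.ni:.dur.ˈte:.fli.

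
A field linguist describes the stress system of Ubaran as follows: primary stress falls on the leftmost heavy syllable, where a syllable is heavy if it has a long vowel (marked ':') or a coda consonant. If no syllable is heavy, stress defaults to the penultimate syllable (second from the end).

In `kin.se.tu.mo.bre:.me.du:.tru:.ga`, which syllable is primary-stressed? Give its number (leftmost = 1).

1

Weights: 1 kin H, 2 se L, 3 tu L, 4 mo L, 5 bre: H, 6 me L, 7 du: H, 8 tru: H, 9 ga L.
Heavy syllables in the domain: 1, 5, 7, 8. The leftmost is syllable 1 (kin).
Primary stress: syllable 1 → ˈkin.se.tu.mo.bre:.me.du:.tru:.ga.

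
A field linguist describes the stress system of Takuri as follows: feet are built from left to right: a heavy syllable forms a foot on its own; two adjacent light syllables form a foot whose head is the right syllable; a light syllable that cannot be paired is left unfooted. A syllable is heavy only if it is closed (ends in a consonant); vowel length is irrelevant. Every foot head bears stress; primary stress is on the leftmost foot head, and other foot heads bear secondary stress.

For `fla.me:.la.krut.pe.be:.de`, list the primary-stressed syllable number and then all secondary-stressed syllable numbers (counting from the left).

primary 2, secondary 4, 6

Weights: 1 fla L, 2 me: L, 3 la L, 4 krut H, 5 pe L, 6 be: L, 7 de L.
Parse left to right (heavy = foot alone; LL = one foot; stranded L unfooted): (fla.ˈme:) la (ˈkrut) (pe.ˈbe:) de.
Foot heads: 2, 4, 6.
Primary stress on the leftmost head = syllable 2.
Secondary stress on 4, 6: fla.ˈme:.la.ˌkrut.pe.ˌbe:.de.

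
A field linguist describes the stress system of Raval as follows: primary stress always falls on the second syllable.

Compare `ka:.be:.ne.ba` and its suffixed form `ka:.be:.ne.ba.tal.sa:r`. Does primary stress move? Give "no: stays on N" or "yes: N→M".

Base `ka:.be:.ne.ba` (4 syllables):
  The word has 4 syllables; the second syllable is syllable 2 (be:).
  → primary stress on syllable 2.
Suffixed `ka:.be:.ne.ba.tal.sa:r` (6 syllables):
  The word has 6 syllables; the second syllable is syllable 2 (be:).
  → primary stress on syllable 2.

no: stays on 2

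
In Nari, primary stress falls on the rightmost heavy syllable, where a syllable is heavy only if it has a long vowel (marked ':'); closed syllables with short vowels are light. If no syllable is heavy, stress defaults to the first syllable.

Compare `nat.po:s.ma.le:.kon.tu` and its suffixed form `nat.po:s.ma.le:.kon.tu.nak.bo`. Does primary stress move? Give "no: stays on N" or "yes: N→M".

Base `nat.po:s.ma.le:.kon.tu` (6 syllables):
  Weights: 1 nat L, 2 po:s H, 3 ma L, 4 le: H, 5 kon L, 6 tu L.
  Heavy syllables in the domain: 2, 4. The rightmost is syllable 4 (le:).
  → primary stress on syllable 4.
Suffixed `nat.po:s.ma.le:.kon.tu.nak.bo` (8 syllables):
  Weights: 1 nat L, 2 po:s H, 3 ma L, 4 le: H, 5 kon L, 6 tu L, 7 nak L, 8 bo L.
  Heavy syllables in the domain: 2, 4. The rightmost is syllable 4 (le:).
  → primary stress on syllable 4.

no: stays on 4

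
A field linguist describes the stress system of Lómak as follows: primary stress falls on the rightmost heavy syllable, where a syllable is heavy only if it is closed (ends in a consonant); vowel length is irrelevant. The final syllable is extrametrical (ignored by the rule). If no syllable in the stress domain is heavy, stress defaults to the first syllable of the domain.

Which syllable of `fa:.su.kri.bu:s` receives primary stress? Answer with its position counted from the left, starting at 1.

1

The final syllable (4, bu:s) is extrametrical; the stress domain is syllables 1–3.
Weights: 1 fa: L, 2 su L, 3 kri L.
No heavy syllable in the domain; default to the first syllable of the domain = syllable 1.
Primary stress: syllable 1 → ˈfa:.su.kri.bu:s.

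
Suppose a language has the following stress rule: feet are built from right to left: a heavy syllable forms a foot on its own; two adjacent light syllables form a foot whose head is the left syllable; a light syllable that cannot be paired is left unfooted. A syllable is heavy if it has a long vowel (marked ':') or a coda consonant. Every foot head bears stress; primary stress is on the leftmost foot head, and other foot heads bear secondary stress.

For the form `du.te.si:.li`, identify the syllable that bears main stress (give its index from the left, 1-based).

Weights: 1 du L, 2 te L, 3 si: H, 4 li L.
Parse right to left (heavy = foot alone; LL = one foot; stranded L unfooted): (ˈdu.te) (ˈsi:) li.
Foot heads: 1, 3.
Primary stress on the leftmost head = syllable 1.
Primary stress: syllable 1 → ˈdu.te.si:.li.

1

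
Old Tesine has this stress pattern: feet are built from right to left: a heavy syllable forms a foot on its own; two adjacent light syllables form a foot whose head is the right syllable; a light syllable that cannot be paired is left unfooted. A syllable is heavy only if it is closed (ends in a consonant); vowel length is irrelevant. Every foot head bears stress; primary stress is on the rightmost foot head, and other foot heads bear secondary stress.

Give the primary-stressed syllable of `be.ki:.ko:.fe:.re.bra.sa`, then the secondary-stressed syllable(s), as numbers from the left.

primary 7, secondary 3, 5

Weights: 1 be L, 2 ki: L, 3 ko: L, 4 fe: L, 5 re L, 6 bra L, 7 sa L.
Parse right to left (heavy = foot alone; LL = one foot; stranded L unfooted): be (ki:.ˈko:) (fe:.ˈre) (bra.ˈsa).
Foot heads: 3, 5, 7.
Primary stress on the rightmost head = syllable 7.
Secondary stress on 3, 5: be.ki:.ˌko:.fe:.ˌre.bra.ˈsa.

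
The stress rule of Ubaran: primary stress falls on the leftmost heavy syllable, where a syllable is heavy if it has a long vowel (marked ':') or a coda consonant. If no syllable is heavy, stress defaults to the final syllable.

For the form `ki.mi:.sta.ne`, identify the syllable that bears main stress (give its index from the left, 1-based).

Weights: 1 ki L, 2 mi: H, 3 sta L, 4 ne L.
Heavy syllables in the domain: 2. The leftmost is syllable 2 (mi:).
Primary stress: syllable 2 → ki.ˈmi:.sta.ne.

2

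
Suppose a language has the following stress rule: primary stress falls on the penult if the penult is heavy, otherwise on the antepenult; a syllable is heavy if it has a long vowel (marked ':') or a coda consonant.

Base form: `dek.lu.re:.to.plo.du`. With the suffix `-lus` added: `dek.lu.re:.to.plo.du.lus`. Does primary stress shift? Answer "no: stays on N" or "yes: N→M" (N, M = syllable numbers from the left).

yes: 4→5

Base `dek.lu.re:.to.plo.du` (6 syllables):
  Weights: 4 to L, 5 plo L, 6 du L.
  The penult (syllable 5, plo) is light, so stress falls on the antepenult (syllable 4, to).
  → primary stress on syllable 4.
Suffixed `dek.lu.re:.to.plo.du.lus` (7 syllables):
  Weights: 5 plo L, 6 du L, 7 lus H.
  The penult (syllable 6, du) is light, so stress falls on the antepenult (syllable 5, plo).
  → primary stress on syllable 5.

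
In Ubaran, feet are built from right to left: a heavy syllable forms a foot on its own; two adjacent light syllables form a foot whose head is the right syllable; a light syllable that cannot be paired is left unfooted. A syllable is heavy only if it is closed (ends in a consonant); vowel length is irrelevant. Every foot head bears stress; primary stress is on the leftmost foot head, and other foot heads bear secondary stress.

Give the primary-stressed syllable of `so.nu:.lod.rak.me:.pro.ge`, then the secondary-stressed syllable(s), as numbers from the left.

Weights: 1 so L, 2 nu: L, 3 lod H, 4 rak H, 5 me: L, 6 pro L, 7 ge L.
Parse right to left (heavy = foot alone; LL = one foot; stranded L unfooted): (so.ˈnu:) (ˈlod) (ˈrak) me: (pro.ˈge).
Foot heads: 2, 3, 4, 7.
Primary stress on the leftmost head = syllable 2.
Secondary stress on 3, 4, 7: so.ˈnu:.ˌlod.ˌrak.me:.pro.ˌge.

primary 2, secondary 3, 4, 7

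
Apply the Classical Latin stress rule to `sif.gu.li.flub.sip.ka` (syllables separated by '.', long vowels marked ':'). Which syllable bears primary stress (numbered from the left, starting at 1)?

5

Classical Latin: stress the penult if heavy (long vowel or closed), else the antepenult.
Weights: 4 flub H, 5 sip H, 6 ka L.
The penult (syllable 5, sip) is heavy, so it takes stress.
Stress on syllable 5: sif.gu.li.flub.ˈsip.ka.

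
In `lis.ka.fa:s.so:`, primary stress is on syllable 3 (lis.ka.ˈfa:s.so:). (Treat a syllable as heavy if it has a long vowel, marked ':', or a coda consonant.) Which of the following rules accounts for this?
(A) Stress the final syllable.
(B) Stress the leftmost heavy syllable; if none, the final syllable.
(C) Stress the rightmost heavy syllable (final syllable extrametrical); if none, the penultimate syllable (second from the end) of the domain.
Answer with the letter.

C

Rule A → syllable 4 (observed: 3).
Rule B → syllable 1 (observed: 3).
Rule C → syllable 3 ✓.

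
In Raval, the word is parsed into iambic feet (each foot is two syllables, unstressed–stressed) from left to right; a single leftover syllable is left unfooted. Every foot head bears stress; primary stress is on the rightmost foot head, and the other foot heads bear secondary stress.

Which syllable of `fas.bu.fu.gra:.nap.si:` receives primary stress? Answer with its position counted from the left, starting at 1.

6

Parse left to right into iambic (σˈσ) feet: (fas.ˈbu) (fu.ˈgra:) (nap.ˈsi:).
Foot heads (stressed positions): 2, 4, 6.
End Rule Rightmost: primary stress on the rightmost head = syllable 6.
Primary stress: syllable 6 → fas.bu.fu.gra:.nap.ˈsi:.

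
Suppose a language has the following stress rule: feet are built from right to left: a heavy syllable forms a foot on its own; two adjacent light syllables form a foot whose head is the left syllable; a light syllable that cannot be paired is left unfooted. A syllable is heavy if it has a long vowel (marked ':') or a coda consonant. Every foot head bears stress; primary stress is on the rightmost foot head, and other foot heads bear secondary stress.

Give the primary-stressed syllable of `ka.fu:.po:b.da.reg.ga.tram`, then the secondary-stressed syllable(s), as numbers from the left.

Weights: 1 ka L, 2 fu: H, 3 po:b H, 4 da L, 5 reg H, 6 ga L, 7 tram H.
Parse right to left (heavy = foot alone; LL = one foot; stranded L unfooted): ka (ˈfu:) (ˈpo:b) da (ˈreg) ga (ˈtram).
Foot heads: 2, 3, 5, 7.
Primary stress on the rightmost head = syllable 7.
Secondary stress on 2, 3, 5: ka.ˌfu:.ˌpo:b.da.ˌreg.ga.ˈtram.

primary 7, secondary 2, 3, 5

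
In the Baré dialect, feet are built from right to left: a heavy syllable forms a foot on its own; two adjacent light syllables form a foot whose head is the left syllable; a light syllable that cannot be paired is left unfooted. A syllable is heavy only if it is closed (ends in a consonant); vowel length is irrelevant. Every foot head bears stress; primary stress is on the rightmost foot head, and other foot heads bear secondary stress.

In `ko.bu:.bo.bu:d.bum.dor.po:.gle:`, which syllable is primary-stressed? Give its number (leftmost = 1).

7

Weights: 1 ko L, 2 bu: L, 3 bo L, 4 bu:d H, 5 bum H, 6 dor H, 7 po: L, 8 gle: L.
Parse right to left (heavy = foot alone; LL = one foot; stranded L unfooted): ko (ˈbu:.bo) (ˈbu:d) (ˈbum) (ˈdor) (ˈpo:.gle:).
Foot heads: 2, 4, 5, 6, 7.
Primary stress on the rightmost head = syllable 7.
Primary stress: syllable 7 → ko.bu:.bo.bu:d.bum.dor.ˈpo:.gle:.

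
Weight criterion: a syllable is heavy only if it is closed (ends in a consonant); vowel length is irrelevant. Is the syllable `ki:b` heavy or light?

heavy

`ki:b`: long vowel, closed (coda /b/). Closed (coda /b/) → heavy.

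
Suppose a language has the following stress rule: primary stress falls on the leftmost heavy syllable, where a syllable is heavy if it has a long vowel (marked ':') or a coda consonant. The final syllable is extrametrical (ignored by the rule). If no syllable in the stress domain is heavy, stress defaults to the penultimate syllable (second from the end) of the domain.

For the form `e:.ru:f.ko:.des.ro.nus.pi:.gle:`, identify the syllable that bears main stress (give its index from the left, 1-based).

1

The final syllable (8, gle:) is extrametrical; the stress domain is syllables 1–7.
Weights: 1 e: H, 2 ru:f H, 3 ko: H, 4 des H, 5 ro L, 6 nus H, 7 pi: H.
Heavy syllables in the domain: 1, 2, 3, 4, 6, 7. The leftmost is syllable 1 (e:).
Primary stress: syllable 1 → ˈe:.ru:f.ko:.des.ro.nus.pi:.gle:.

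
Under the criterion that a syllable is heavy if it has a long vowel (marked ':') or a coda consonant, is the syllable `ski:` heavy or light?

`ski:`: long vowel, open (no coda). Long vowel → heavy.

heavy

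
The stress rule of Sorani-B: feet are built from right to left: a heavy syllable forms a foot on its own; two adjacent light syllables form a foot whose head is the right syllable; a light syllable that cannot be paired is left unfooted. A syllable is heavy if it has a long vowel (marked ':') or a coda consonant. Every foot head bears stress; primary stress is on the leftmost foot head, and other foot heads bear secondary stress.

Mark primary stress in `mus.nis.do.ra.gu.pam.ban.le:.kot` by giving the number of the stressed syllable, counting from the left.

1

Weights: 1 mus H, 2 nis H, 3 do L, 4 ra L, 5 gu L, 6 pam H, 7 ban H, 8 le: H, 9 kot H.
Parse right to left (heavy = foot alone; LL = one foot; stranded L unfooted): (ˈmus) (ˈnis) do (ra.ˈgu) (ˈpam) (ˈban) (ˈle:) (ˈkot).
Foot heads: 1, 2, 5, 6, 7, 8, 9.
Primary stress on the leftmost head = syllable 1.
Primary stress: syllable 1 → ˈmus.nis.do.ra.gu.pam.ban.le:.kot.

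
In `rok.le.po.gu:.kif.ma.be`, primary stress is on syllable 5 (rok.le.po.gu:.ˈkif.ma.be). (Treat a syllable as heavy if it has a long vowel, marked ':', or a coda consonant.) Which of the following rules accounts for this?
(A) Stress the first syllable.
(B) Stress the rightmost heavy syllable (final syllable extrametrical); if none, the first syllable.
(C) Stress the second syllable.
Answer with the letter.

B

Rule A → syllable 1 (observed: 5).
Rule B → syllable 5 ✓.
Rule C → syllable 2 (observed: 5).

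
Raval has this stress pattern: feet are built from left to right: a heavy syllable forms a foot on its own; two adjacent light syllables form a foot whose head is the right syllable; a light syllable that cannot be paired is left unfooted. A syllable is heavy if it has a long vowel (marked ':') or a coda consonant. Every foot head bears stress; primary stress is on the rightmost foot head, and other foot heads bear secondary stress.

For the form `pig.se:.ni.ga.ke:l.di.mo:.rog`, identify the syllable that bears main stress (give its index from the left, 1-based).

8

Weights: 1 pig H, 2 se: H, 3 ni L, 4 ga L, 5 ke:l H, 6 di L, 7 mo: H, 8 rog H.
Parse left to right (heavy = foot alone; LL = one foot; stranded L unfooted): (ˈpig) (ˈse:) (ni.ˈga) (ˈke:l) di (ˈmo:) (ˈrog).
Foot heads: 1, 2, 4, 5, 7, 8.
Primary stress on the rightmost head = syllable 8.
Primary stress: syllable 8 → pig.se:.ni.ga.ke:l.di.mo:.ˈrog.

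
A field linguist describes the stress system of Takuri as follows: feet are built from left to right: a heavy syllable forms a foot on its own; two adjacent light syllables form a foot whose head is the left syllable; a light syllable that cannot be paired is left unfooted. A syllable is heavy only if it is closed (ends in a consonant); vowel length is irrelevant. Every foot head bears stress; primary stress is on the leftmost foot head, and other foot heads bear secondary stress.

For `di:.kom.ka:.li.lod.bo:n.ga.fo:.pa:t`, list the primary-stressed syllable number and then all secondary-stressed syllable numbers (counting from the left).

Weights: 1 di: L, 2 kom H, 3 ka: L, 4 li L, 5 lod H, 6 bo:n H, 7 ga L, 8 fo: L, 9 pa:t H.
Parse left to right (heavy = foot alone; LL = one foot; stranded L unfooted): di: (ˈkom) (ˈka:.li) (ˈlod) (ˈbo:n) (ˈga.fo:) (ˈpa:t).
Foot heads: 2, 3, 5, 6, 7, 9.
Primary stress on the leftmost head = syllable 2.
Secondary stress on 3, 5, 6, 7, 9: di:.ˈkom.ˌka:.li.ˌlod.ˌbo:n.ˌga.fo:.ˌpa:t.

primary 2, secondary 3, 5, 6, 7, 9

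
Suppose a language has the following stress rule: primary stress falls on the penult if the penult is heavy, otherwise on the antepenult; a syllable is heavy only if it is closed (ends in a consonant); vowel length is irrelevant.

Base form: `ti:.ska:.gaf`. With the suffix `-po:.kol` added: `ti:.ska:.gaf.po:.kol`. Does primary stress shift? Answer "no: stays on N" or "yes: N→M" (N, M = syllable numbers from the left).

yes: 1→3

Base `ti:.ska:.gaf` (3 syllables):
  Weights: 1 ti: L, 2 ska: L, 3 gaf H.
  The penult (syllable 2, ska:) is light, so stress falls on the antepenult (syllable 1, ti:).
  → primary stress on syllable 1.
Suffixed `ti:.ska:.gaf.po:.kol` (5 syllables):
  Weights: 3 gaf H, 4 po: L, 5 kol H.
  The penult (syllable 4, po:) is light, so stress falls on the antepenult (syllable 3, gaf).
  → primary stress on syllable 3.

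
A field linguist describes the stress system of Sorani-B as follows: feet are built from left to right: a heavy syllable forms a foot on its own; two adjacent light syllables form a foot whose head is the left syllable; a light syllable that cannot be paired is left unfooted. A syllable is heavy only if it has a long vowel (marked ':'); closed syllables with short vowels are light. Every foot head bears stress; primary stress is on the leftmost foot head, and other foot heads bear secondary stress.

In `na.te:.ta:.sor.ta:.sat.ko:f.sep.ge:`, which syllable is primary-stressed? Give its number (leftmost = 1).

Weights: 1 na L, 2 te: H, 3 ta: H, 4 sor L, 5 ta: H, 6 sat L, 7 ko:f H, 8 sep L, 9 ge: H.
Parse left to right (heavy = foot alone; LL = one foot; stranded L unfooted): na (ˈte:) (ˈta:) sor (ˈta:) sat (ˈko:f) sep (ˈge:).
Foot heads: 2, 3, 5, 7, 9.
Primary stress on the leftmost head = syllable 2.
Primary stress: syllable 2 → na.ˈte:.ta:.sor.ta:.sat.ko:f.sep.ge:.

2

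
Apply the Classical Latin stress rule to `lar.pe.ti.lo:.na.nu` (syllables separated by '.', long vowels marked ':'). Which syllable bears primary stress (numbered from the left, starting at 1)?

4

Classical Latin: stress the penult if heavy (long vowel or closed), else the antepenult.
Weights: 4 lo: H, 5 na L, 6 nu L.
The penult (syllable 5, na) is light, so stress falls on the antepenult (syllable 4, lo:).
Stress on syllable 4: lar.pe.ti.ˈlo:.na.nu.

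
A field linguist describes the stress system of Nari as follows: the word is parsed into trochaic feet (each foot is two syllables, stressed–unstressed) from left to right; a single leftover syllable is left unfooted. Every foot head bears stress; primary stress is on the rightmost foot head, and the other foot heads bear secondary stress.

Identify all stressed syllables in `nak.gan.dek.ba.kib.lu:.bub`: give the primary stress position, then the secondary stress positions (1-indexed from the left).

Parse left to right into trochaic (ˈσσ) feet: (ˈnak.gan) (ˈdek.ba) (ˈkib.lu:) bub. Syllable 7 is left unfooted.
Foot heads (stressed positions): 1, 3, 5.
End Rule Rightmost: primary stress on the rightmost head = syllable 5.
Secondary stress on 1, 3: ˌnak.gan.ˌdek.ba.ˈkib.lu:.bub.

primary 5, secondary 1, 3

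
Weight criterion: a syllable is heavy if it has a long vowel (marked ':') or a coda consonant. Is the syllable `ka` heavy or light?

light

`ka`: short vowel, open (no coda). Short vowel, open → light.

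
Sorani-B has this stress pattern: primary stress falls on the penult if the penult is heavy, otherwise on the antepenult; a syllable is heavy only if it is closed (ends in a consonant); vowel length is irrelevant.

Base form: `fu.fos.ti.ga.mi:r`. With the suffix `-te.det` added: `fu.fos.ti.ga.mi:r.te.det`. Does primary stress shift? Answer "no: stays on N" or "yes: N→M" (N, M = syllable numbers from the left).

yes: 3→5

Base `fu.fos.ti.ga.mi:r` (5 syllables):
  Weights: 3 ti L, 4 ga L, 5 mi:r H.
  The penult (syllable 4, ga) is light, so stress falls on the antepenult (syllable 3, ti).
  → primary stress on syllable 3.
Suffixed `fu.fos.ti.ga.mi:r.te.det` (7 syllables):
  Weights: 5 mi:r H, 6 te L, 7 det H.
  The penult (syllable 6, te) is light, so stress falls on the antepenult (syllable 5, mi:r).
  → primary stress on syllable 5.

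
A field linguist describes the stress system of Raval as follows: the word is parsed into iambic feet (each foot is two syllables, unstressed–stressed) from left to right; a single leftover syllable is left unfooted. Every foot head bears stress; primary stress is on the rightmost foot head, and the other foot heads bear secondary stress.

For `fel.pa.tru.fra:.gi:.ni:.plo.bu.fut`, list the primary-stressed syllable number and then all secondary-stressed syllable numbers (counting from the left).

primary 8, secondary 2, 4, 6

Parse left to right into iambic (σˈσ) feet: (fel.ˈpa) (tru.ˈfra:) (gi:.ˈni:) (plo.ˈbu) fut. Syllable 9 is left unfooted.
Foot heads (stressed positions): 2, 4, 6, 8.
End Rule Rightmost: primary stress on the rightmost head = syllable 8.
Secondary stress on 2, 4, 6: fel.ˌpa.tru.ˌfra:.gi:.ˌni:.plo.ˈbu.fut.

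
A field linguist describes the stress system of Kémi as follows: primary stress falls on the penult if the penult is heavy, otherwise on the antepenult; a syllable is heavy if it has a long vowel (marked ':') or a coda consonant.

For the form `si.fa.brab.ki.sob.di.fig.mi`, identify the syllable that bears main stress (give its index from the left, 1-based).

7

Weights: 6 di L, 7 fig H, 8 mi L.
The penult (syllable 7, fig) is heavy, so it takes stress.
Primary stress: syllable 7 → si.fa.brab.ki.sob.di.ˈfig.mi.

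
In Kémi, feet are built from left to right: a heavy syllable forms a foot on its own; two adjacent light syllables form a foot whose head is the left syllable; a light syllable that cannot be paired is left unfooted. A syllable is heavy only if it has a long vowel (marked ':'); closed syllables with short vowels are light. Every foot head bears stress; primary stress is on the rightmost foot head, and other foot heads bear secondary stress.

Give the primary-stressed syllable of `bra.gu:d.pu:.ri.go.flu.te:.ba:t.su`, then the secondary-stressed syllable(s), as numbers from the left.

Weights: 1 bra L, 2 gu:d H, 3 pu: H, 4 ri L, 5 go L, 6 flu L, 7 te: H, 8 ba:t H, 9 su L.
Parse left to right (heavy = foot alone; LL = one foot; stranded L unfooted): bra (ˈgu:d) (ˈpu:) (ˈri.go) flu (ˈte:) (ˈba:t) su.
Foot heads: 2, 3, 4, 7, 8.
Primary stress on the rightmost head = syllable 8.
Secondary stress on 2, 3, 4, 7: bra.ˌgu:d.ˌpu:.ˌri.go.flu.ˌte:.ˈba:t.su.

primary 8, secondary 2, 3, 4, 7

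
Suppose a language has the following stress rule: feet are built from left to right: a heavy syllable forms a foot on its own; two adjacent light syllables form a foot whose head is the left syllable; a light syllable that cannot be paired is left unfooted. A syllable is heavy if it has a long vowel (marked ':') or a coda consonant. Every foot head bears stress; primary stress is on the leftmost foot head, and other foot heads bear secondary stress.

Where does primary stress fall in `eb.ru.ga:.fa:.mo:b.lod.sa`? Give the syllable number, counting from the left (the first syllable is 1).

1

Weights: 1 eb H, 2 ru L, 3 ga: H, 4 fa: H, 5 mo:b H, 6 lod H, 7 sa L.
Parse left to right (heavy = foot alone; LL = one foot; stranded L unfooted): (ˈeb) ru (ˈga:) (ˈfa:) (ˈmo:b) (ˈlod) sa.
Foot heads: 1, 3, 4, 5, 6.
Primary stress on the leftmost head = syllable 1.
Primary stress: syllable 1 → ˈeb.ru.ga:.fa:.mo:b.lod.sa.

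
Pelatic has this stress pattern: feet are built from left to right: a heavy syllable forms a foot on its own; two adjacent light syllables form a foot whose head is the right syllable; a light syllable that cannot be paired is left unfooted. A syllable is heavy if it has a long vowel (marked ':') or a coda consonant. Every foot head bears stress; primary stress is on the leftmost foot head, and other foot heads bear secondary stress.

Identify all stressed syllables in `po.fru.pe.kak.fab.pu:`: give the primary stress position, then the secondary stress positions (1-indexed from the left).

Weights: 1 po L, 2 fru L, 3 pe L, 4 kak H, 5 fab H, 6 pu: H.
Parse left to right (heavy = foot alone; LL = one foot; stranded L unfooted): (po.ˈfru) pe (ˈkak) (ˈfab) (ˈpu:).
Foot heads: 2, 4, 5, 6.
Primary stress on the leftmost head = syllable 2.
Secondary stress on 4, 5, 6: po.ˈfru.pe.ˌkak.ˌfab.ˌpu:.

primary 2, secondary 4, 5, 6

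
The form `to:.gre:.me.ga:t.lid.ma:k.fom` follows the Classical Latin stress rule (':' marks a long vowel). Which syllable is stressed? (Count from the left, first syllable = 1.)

6

Classical Latin: stress the penult if heavy (long vowel or closed), else the antepenult.
Weights: 5 lid H, 6 ma:k H, 7 fom H.
The penult (syllable 6, ma:k) is heavy, so it takes stress.
Stress on syllable 6: to:.gre:.me.ga:t.lid.ˈma:k.fom.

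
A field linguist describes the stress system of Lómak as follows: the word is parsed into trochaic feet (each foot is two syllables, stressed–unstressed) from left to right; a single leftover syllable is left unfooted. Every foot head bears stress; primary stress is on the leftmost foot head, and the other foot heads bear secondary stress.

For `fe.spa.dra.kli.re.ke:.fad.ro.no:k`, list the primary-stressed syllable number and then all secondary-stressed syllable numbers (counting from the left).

Parse left to right into trochaic (ˈσσ) feet: (ˈfe.spa) (ˈdra.kli) (ˈre.ke:) (ˈfad.ro) no:k. Syllable 9 is left unfooted.
Foot heads (stressed positions): 1, 3, 5, 7.
End Rule Leftmost: primary stress on the leftmost head = syllable 1.
Secondary stress on 3, 5, 7: ˈfe.spa.ˌdra.kli.ˌre.ke:.ˌfad.ro.no:k.

primary 1, secondary 3, 5, 7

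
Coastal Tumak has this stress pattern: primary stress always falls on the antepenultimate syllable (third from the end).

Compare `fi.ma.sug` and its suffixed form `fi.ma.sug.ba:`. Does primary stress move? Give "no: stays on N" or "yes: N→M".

Base `fi.ma.sug` (3 syllables):
  The word has 3 syllables; the antepenultimate syllable (third from the end) is syllable 1 (fi).
  → primary stress on syllable 1.
Suffixed `fi.ma.sug.ba:` (4 syllables):
  The word has 4 syllables; the antepenultimate syllable (third from the end) is syllable 2 (ma).
  → primary stress on syllable 2.

yes: 1→2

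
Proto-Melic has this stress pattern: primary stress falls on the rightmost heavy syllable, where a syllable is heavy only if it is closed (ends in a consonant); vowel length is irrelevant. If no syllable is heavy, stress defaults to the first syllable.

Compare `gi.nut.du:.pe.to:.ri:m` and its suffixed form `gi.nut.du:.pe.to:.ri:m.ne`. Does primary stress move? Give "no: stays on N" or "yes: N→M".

no: stays on 6

Base `gi.nut.du:.pe.to:.ri:m` (6 syllables):
  Weights: 1 gi L, 2 nut H, 3 du: L, 4 pe L, 5 to: L, 6 ri:m H.
  Heavy syllables in the domain: 2, 6. The rightmost is syllable 6 (ri:m).
  → primary stress on syllable 6.
Suffixed `gi.nut.du:.pe.to:.ri:m.ne` (7 syllables):
  Weights: 1 gi L, 2 nut H, 3 du: L, 4 pe L, 5 to: L, 6 ri:m H, 7 ne L.
  Heavy syllables in the domain: 2, 6. The rightmost is syllable 6 (ri:m).
  → primary stress on syllable 6.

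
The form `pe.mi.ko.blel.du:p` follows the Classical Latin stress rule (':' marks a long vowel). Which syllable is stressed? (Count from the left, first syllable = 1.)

Classical Latin: stress the penult if heavy (long vowel or closed), else the antepenult.
Weights: 3 ko L, 4 blel H, 5 du:p H.
The penult (syllable 4, blel) is heavy, so it takes stress.
Stress on syllable 4: pe.mi.ko.ˈblel.du:p.

4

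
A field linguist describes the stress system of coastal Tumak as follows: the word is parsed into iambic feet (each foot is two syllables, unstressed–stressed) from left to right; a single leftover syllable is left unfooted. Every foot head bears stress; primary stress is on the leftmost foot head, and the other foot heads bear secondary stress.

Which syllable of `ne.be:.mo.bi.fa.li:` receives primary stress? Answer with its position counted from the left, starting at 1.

2

Parse left to right into iambic (σˈσ) feet: (ne.ˈbe:) (mo.ˈbi) (fa.ˈli:).
Foot heads (stressed positions): 2, 4, 6.
End Rule Leftmost: primary stress on the leftmost head = syllable 2.
Primary stress: syllable 2 → ne.ˈbe:.mo.bi.fa.li:.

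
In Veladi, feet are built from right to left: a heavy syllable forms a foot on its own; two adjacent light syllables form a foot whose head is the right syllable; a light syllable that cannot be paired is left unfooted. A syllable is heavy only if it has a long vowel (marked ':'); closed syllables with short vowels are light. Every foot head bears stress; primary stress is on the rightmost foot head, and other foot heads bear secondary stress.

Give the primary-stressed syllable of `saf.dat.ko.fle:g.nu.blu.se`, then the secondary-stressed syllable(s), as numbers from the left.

primary 7, secondary 3, 4

Weights: 1 saf L, 2 dat L, 3 ko L, 4 fle:g H, 5 nu L, 6 blu L, 7 se L.
Parse right to left (heavy = foot alone; LL = one foot; stranded L unfooted): saf (dat.ˈko) (ˈfle:g) nu (blu.ˈse).
Foot heads: 3, 4, 7.
Primary stress on the rightmost head = syllable 7.
Secondary stress on 3, 4: saf.dat.ˌko.ˌfle:g.nu.blu.ˈse.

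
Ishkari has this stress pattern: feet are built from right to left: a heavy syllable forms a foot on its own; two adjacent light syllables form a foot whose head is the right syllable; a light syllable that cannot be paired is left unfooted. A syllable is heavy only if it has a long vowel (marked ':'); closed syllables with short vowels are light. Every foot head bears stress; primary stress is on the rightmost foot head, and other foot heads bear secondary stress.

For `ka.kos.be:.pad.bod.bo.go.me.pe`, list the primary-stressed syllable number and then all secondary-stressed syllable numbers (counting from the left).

primary 9, secondary 2, 3, 5, 7

Weights: 1 ka L, 2 kos L, 3 be: H, 4 pad L, 5 bod L, 6 bo L, 7 go L, 8 me L, 9 pe L.
Parse right to left (heavy = foot alone; LL = one foot; stranded L unfooted): (ka.ˈkos) (ˈbe:) (pad.ˈbod) (bo.ˈgo) (me.ˈpe).
Foot heads: 2, 3, 5, 7, 9.
Primary stress on the rightmost head = syllable 9.
Secondary stress on 2, 3, 5, 7: ka.ˌkos.ˌbe:.pad.ˌbod.bo.ˌgo.me.ˈpe.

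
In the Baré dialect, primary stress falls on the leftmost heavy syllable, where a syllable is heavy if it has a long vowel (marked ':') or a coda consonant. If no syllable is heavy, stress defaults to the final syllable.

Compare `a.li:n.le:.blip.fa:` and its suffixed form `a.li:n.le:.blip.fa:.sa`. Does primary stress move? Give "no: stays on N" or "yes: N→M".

Base `a.li:n.le:.blip.fa:` (5 syllables):
  Weights: 1 a L, 2 li:n H, 3 le: H, 4 blip H, 5 fa: H.
  Heavy syllables in the domain: 2, 3, 4, 5. The leftmost is syllable 2 (li:n).
  → primary stress on syllable 2.
Suffixed `a.li:n.le:.blip.fa:.sa` (6 syllables):
  Weights: 1 a L, 2 li:n H, 3 le: H, 4 blip H, 5 fa: H, 6 sa L.
  Heavy syllables in the domain: 2, 3, 4, 5. The leftmost is syllable 2 (li:n).
  → primary stress on syllable 2.

no: stays on 2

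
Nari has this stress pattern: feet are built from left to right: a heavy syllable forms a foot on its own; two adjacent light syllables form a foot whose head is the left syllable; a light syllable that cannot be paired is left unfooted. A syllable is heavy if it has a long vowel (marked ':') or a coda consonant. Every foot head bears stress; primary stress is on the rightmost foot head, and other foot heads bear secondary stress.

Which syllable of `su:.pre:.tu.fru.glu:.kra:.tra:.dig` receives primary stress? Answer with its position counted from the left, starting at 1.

8

Weights: 1 su: H, 2 pre: H, 3 tu L, 4 fru L, 5 glu: H, 6 kra: H, 7 tra: H, 8 dig H.
Parse left to right (heavy = foot alone; LL = one foot; stranded L unfooted): (ˈsu:) (ˈpre:) (ˈtu.fru) (ˈglu:) (ˈkra:) (ˈtra:) (ˈdig).
Foot heads: 1, 2, 3, 5, 6, 7, 8.
Primary stress on the rightmost head = syllable 8.
Primary stress: syllable 8 → su:.pre:.tu.fru.glu:.kra:.tra:.ˈdig.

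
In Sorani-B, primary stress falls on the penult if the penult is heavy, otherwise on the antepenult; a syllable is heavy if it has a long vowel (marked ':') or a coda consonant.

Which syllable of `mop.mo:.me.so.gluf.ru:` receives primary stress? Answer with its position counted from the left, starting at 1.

Weights: 4 so L, 5 gluf H, 6 ru: H.
The penult (syllable 5, gluf) is heavy, so it takes stress.
Primary stress: syllable 5 → mop.mo:.me.so.ˈgluf.ru:.

5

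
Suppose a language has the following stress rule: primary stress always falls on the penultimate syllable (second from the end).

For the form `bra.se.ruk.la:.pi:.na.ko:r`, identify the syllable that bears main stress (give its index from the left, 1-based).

6

The word has 7 syllables; the penultimate syllable (second from the end) is syllable 6 (na).
Primary stress: syllable 6 → bra.se.ruk.la:.pi:.ˈna.ko:r.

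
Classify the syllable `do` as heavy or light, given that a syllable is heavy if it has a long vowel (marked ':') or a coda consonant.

`do`: short vowel, open (no coda). Short vowel, open → light.

light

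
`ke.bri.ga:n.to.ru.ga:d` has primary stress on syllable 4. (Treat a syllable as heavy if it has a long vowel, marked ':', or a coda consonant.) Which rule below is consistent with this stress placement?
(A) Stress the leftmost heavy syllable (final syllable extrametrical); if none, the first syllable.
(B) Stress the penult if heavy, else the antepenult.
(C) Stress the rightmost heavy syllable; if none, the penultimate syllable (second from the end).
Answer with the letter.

B

Rule A → syllable 3 (observed: 4).
Rule B → syllable 4 ✓.
Rule C → syllable 6 (observed: 4).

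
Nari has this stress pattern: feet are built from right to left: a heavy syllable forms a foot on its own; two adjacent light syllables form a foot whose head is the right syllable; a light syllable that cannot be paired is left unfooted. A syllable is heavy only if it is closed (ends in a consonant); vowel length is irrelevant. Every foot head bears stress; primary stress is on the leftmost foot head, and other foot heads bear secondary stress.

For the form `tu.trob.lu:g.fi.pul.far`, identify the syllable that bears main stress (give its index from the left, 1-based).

Weights: 1 tu L, 2 trob H, 3 lu:g H, 4 fi L, 5 pul H, 6 far H.
Parse right to left (heavy = foot alone; LL = one foot; stranded L unfooted): tu (ˈtrob) (ˈlu:g) fi (ˈpul) (ˈfar).
Foot heads: 2, 3, 5, 6.
Primary stress on the leftmost head = syllable 2.
Primary stress: syllable 2 → tu.ˈtrob.lu:g.fi.pul.far.

2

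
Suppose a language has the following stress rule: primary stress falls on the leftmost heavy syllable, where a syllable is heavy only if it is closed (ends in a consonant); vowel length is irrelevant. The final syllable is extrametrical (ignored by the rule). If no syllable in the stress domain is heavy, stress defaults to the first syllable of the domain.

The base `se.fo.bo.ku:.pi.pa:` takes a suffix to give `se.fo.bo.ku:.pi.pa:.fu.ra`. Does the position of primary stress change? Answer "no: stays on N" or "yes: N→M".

no: stays on 1

Base `se.fo.bo.ku:.pi.pa:` (6 syllables):
  The final syllable (6, pa:) is extrametrical; the stress domain is syllables 1–5.
  Weights: 1 se L, 2 fo L, 3 bo L, 4 ku: L, 5 pi L.
  No heavy syllable in the domain; default to the first syllable of the domain = syllable 1.
  → primary stress on syllable 1.
Suffixed `se.fo.bo.ku:.pi.pa:.fu.ra` (8 syllables):
  The final syllable (8, ra) is extrametrical; the stress domain is syllables 1–7.
  Weights: 1 se L, 2 fo L, 3 bo L, 4 ku: L, 5 pi L, 6 pa: L, 7 fu L.
  No heavy syllable in the domain; default to the first syllable of the domain = syllable 1.
  → primary stress on syllable 1.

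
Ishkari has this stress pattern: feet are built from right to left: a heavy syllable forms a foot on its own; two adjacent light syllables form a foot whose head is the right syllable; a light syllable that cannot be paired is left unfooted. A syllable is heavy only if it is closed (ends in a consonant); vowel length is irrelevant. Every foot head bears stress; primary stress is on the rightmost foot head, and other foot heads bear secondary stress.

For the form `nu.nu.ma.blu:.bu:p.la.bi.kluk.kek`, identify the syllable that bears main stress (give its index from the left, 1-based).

Weights: 1 nu L, 2 nu L, 3 ma L, 4 blu: L, 5 bu:p H, 6 la L, 7 bi L, 8 kluk H, 9 kek H.
Parse right to left (heavy = foot alone; LL = one foot; stranded L unfooted): (nu.ˈnu) (ma.ˈblu:) (ˈbu:p) (la.ˈbi) (ˈkluk) (ˈkek).
Foot heads: 2, 4, 5, 7, 8, 9.
Primary stress on the rightmost head = syllable 9.
Primary stress: syllable 9 → nu.nu.ma.blu:.bu:p.la.bi.kluk.ˈkek.

9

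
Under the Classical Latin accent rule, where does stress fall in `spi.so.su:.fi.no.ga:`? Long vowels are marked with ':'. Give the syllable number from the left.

Classical Latin: stress the penult if heavy (long vowel or closed), else the antepenult.
Weights: 4 fi L, 5 no L, 6 ga: H.
The penult (syllable 5, no) is light, so stress falls on the antepenult (syllable 4, fi).
Stress on syllable 4: spi.so.su:.ˈfi.no.ga:.

4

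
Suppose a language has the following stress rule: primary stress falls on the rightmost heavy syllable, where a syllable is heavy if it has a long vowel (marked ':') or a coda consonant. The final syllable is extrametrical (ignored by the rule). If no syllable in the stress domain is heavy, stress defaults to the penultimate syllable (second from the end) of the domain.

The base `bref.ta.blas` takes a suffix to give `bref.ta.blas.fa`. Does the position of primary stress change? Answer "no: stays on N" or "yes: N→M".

Base `bref.ta.blas` (3 syllables):
  The final syllable (3, blas) is extrametrical; the stress domain is syllables 1–2.
  Weights: 1 bref H, 2 ta L.
  Heavy syllables in the domain: 1. The rightmost is syllable 1 (bref).
  → primary stress on syllable 1.
Suffixed `bref.ta.blas.fa` (4 syllables):
  The final syllable (4, fa) is extrametrical; the stress domain is syllables 1–3.
  Weights: 1 bref H, 2 ta L, 3 blas H.
  Heavy syllables in the domain: 1, 3. The rightmost is syllable 3 (blas).
  → primary stress on syllable 3.

yes: 1→3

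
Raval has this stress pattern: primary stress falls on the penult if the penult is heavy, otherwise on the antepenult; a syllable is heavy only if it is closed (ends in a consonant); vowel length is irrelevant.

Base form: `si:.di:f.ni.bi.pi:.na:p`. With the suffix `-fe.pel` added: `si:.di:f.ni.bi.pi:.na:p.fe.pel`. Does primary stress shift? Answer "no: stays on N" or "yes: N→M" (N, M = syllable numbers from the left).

yes: 4→6

Base `si:.di:f.ni.bi.pi:.na:p` (6 syllables):
  Weights: 4 bi L, 5 pi: L, 6 na:p H.
  The penult (syllable 5, pi:) is light, so stress falls on the antepenult (syllable 4, bi).
  → primary stress on syllable 4.
Suffixed `si:.di:f.ni.bi.pi:.na:p.fe.pel` (8 syllables):
  Weights: 6 na:p H, 7 fe L, 8 pel H.
  The penult (syllable 7, fe) is light, so stress falls on the antepenult (syllable 6, na:p).
  → primary stress on syllable 6.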